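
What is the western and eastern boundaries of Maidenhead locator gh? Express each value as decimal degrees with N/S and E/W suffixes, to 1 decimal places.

Field G=6, H=7: +6·20° lon, +7·10° lat → SW at lon -60°, lat -20°.
Cell spans 20° lon × 10° lat.
west 60.0° W, east 40.0° W.

60.0° W, 40.0° W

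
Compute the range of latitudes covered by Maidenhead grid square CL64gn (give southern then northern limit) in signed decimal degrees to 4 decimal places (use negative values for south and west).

24.5417, 24.5833

Field C=2, L=11: +2·20° lon, +11·10° lat → SW at lon -140°, lat 20°.
Square 6, 4: +6·2° lon, +4·1° lat → SW at lon -128°, lat 24°.
Subsquare g=6, n=13: +6·0.0833333° lon, +13·0.0416667° lat → SW at lon -127.5°, lat 24.5417°.
Cell spans 0.0833333° lon × 0.0416667° lat.
south 24.5417, north 24.5833.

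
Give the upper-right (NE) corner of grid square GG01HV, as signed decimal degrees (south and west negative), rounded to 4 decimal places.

-28.0833, -59.3333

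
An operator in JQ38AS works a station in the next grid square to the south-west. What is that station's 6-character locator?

Longitude subsquare a = 0; −1 → -1, wraps to 23 = x, carry into square.
Longitude square 3; −1 → 2.
Latitude subsquare s = 18; −1 → 17 = r.

JQ28xr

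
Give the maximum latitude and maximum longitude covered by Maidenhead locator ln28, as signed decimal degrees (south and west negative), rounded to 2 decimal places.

Field L=11, N=13: +11·20° lon, +13·10° lat → SW at lon 40°, lat 40°.
Square 2, 8: +2·2° lon, +8·1° lat → SW at lon 44°, lat 48°.
Cell spans 2° lon × 1° lat. NE corner is SW corner plus one full cell.
latitude 49.00, longitude 46.00.

49.00, 46.00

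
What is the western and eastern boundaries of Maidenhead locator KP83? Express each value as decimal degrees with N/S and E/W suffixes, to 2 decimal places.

Field K=10, P=15: +10·20° lon, +15·10° lat → SW at lon 20°, lat 60°.
Square 8, 3: +8·2° lon, +3·1° lat → SW at lon 36°, lat 63°.
Cell spans 2° lon × 1° lat.
west 36.00° E, east 38.00° E.

36.00° E, 38.00° E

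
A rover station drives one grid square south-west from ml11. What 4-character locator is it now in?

Longitude square 1; −1 → 0.
Latitude square 1; −1 → 0.

ML00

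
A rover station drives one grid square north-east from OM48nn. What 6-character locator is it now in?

Longitude subsquare n = 13; +1 → 14 = o.
Latitude subsquare n = 13; +1 → 14 = o.

OM48oo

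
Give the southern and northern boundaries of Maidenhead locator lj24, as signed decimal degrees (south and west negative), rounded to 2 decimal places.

Field L=11, J=9: +11·20° lon, +9·10° lat → SW at lon 40°, lat 0°.
Square 2, 4: +2·2° lon, +4·1° lat → SW at lon 44°, lat 4°.
Cell spans 2° lon × 1° lat.
south 4.00, north 5.00.

4.00, 5.00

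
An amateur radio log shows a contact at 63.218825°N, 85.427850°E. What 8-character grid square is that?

NP23rf12

Offset from 180°W / 90°S: lon 265.42785°, lat 153.21883°.
Field: lon ⌊265.42785/20⌋ = 13 → N; lat ⌊153.21883/10⌋ = 15 → P.
Square: lon ⌊5.42785/2⌋ = 2; lat ⌊3.21883/1⌋ = 3.
Subsquare: lon ⌊1.42785/0.0833333⌋ = 17 → r; lat ⌊0.21883/0.0416667⌋ = 5 → f.
Extended square: lon ⌊0.01118/0.00833333⌋ = 1; lat ⌊0.01049/0.00416667⌋ = 2.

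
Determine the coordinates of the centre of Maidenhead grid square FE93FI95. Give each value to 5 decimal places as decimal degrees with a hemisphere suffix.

46.64375° S, 61.50417° W

Field F=5, E=4: +5·20° lon, +4·10° lat → SW at lon -80°, lat -50°.
Square 9, 3: +9·2° lon, +3·1° lat → SW at lon -62°, lat -47°.
Subsquare f=5, i=8: +5·0.0833333° lon, +8·0.0416667° lat → SW at lon -61.5833°, lat -46.6667°.
Extended square 9, 5: +9·0.00833333° lon, +5·0.00416667° lat → SW at lon -61.5083°, lat -46.6458°.
Cell spans 0.00833333° lon × 0.00416667° lat. Centre is SW corner plus half of each.
latitude 46.64375° S, longitude 61.50417° W.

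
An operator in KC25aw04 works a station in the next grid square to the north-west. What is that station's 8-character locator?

Longitude extended square 0; −1 → -1, wraps to 9, carry into subsquare.
Longitude subsquare a = 0; −1 → -1, wraps to 23 = x, carry into square.
Longitude square 2; −1 → 1.
Latitude extended square 4; +1 → 5.

KC15xw95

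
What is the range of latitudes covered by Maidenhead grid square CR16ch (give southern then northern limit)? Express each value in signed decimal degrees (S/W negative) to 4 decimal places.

86.2917, 86.3333

Field C=2, R=17: +2·20° lon, +17·10° lat → SW at lon -140°, lat 80°.
Square 1, 6: +1·2° lon, +6·1° lat → SW at lon -138°, lat 86°.
Subsquare c=2, h=7: +2·0.0833333° lon, +7·0.0416667° lat → SW at lon -137.833°, lat 86.2917°.
Cell spans 0.0833333° lon × 0.0416667° lat.
south 86.2917, north 86.3333.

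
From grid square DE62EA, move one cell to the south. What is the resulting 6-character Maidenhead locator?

DE61ex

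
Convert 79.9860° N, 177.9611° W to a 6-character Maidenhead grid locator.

AQ19ax

Shift to the Maidenhead origin (180°W, 90°S): lon 2.0389, lat 169.9860.
Field: 2.0389/20 → 0 → A, 169.9860/10 → 16 → Q; chars AQ.
Square: 2.0389/2 → 1, 9.9860/1 → 9; chars 19.
Subsquare: 0.0389/0.0833333 → 0 → a, 0.9860/0.0416667 → 23 → x; chars ax.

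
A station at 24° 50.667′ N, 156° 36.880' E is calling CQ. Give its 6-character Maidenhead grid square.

Shift to the Maidenhead origin (180°W, 90°S): lon 336.6147, lat 114.8444.
Field: 336.6147/20 → 16 → Q, 114.8444/10 → 11 → L; chars QL.
Square: 16.6147/2 → 8, 4.8444/1 → 4; chars 84.
Subsquare: 0.6147/0.0833333 → 7 → h, 0.8444/0.0416667 → 20 → u; chars hu.

QL84hu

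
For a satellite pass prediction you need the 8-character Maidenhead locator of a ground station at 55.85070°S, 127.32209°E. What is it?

Offset from 180°W / 90°S: lon 307.32209°, lat 34.14930°.
Field: 307.32209/20 → 15 → P, 34.14930/10 → 3 → D; chars PD.
Square: 7.32209/2 → 3, 4.14930/1 → 4; chars 34.
Subsquare: 1.32209/0.0833333 → 15 → p, 0.14930/0.0416667 → 3 → d; chars pd.
Extended square: 0.07209/0.00833333 → 8, 0.02430/0.00416667 → 5; chars 85.

PD34pd85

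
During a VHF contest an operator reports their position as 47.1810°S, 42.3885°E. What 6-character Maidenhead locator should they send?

LE12et

Offset from 180°W / 90°S: lon 222.3885°, lat 42.8190°.
Field: lon ⌊222.3885/20⌋ = 11 → L; lat ⌊42.8190/10⌋ = 4 → E.
Square: lon ⌊2.3885/2⌋ = 1; lat ⌊2.8190/1⌋ = 2.
Subsquare: lon ⌊0.3885/0.0833333⌋ = 4 → e; lat ⌊0.8190/0.0416667⌋ = 19 → t.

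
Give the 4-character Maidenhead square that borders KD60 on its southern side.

KC69

Latitude square 0; −1 → -1, wraps to 9, carry into field.
Latitude field D = 3; −1 → 2 = C.
The longitude characters are unchanged.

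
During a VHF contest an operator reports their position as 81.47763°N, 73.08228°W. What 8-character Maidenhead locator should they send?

FR31ll04

Add 180° to longitude and 90° to latitude: 106.91772, 171.47763.
Field (20°×10°, letters A–R): 106.91772/20 → 5 → F, 171.47763/10 → 17 → R; chars FR.
Square (2°×1°, digits 0–9): 6.91772/2 → 3, 1.47763/1 → 1; chars 31.
Subsquare (5′×2.5′, letters a–x): 0.91772/0.0833333 → 11 → l, 0.47763/0.0416667 → 11 → l; chars ll.
Extended square (30″×15″, digits 0–9): 0.00105/0.00833333 → 0, 0.01930/0.00416667 → 4; chars 04.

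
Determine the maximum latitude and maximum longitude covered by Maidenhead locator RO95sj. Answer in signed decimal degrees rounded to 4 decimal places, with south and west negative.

Field R=17, O=14: +17·20° lon, +14·10° lat → SW at lon 160°, lat 50°.
Square 9, 5: +9·2° lon, +5·1° lat → SW at lon 178°, lat 55°.
Subsquare s=18, j=9: +18·0.0833333° lon, +9·0.0416667° lat → SW at lon 179.5°, lat 55.375°.
Cell spans 0.0833333° lon × 0.0416667° lat. NE corner is SW corner plus one full cell.
latitude 55.4167, longitude 179.5833.

55.4167, 179.5833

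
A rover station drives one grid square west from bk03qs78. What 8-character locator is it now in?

BK03qs68

Longitude extended square 7; −1 → 6.
The latitude characters are unchanged.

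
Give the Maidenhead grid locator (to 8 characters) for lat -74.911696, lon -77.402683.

FB15hc11

Offset from 180°W / 90°S: lon 102.59732°, lat 15.08830°.
Field: 102.59732/20 → 5 → F, 15.08830/10 → 1 → B; chars FB.
Square: 2.59732/2 → 1, 5.08830/1 → 5; chars 15.
Subsquare: 0.59732/0.0833333 → 7 → h, 0.08830/0.0416667 → 2 → c; chars hc.
Extended square: 0.01398/0.00833333 → 1, 0.00497/0.00416667 → 1; chars 11.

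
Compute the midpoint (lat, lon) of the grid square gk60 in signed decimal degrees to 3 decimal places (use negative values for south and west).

10.500, -47.000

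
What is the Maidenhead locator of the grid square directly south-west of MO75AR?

Longitude subsquare a = 0; −1 → -1, wraps to 23 = x, carry into square.
Longitude square 7; −1 → 6.
Latitude subsquare r = 17; −1 → 16 = q.

MO65xq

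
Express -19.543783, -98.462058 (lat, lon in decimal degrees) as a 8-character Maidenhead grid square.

EH00sk49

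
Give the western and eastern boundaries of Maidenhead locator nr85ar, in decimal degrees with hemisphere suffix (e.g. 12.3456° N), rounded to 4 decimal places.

Field N=13, R=17: +13·20° lon, +17·10° lat → SW at lon 80°, lat 80°.
Square 8, 5: +8·2° lon, +5·1° lat → SW at lon 96°, lat 85°.
Subsquare a=0, r=17: +0·0.0833333° lon, +17·0.0416667° lat → SW at lon 96°, lat 85.7083°.
Cell spans 0.0833333° lon × 0.0416667° lat.
west 96.0000° E, east 96.0833° E.

96.0000° E, 96.0833° E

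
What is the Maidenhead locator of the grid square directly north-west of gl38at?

Longitude subsquare a = 0; −1 → -1, wraps to 23 = x, carry into square.
Longitude square 3; −1 → 2.
Latitude subsquare t = 19; +1 → 20 = u.

GL28xu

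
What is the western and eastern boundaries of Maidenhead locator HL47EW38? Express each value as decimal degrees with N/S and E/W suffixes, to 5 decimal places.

Field H=7, L=11: +7·20° lon, +11·10° lat → SW at lon -40°, lat 20°.
Square 4, 7: +4·2° lon, +7·1° lat → SW at lon -32°, lat 27°.
Subsquare e=4, w=22: +4·0.0833333° lon, +22·0.0416667° lat → SW at lon -31.6667°, lat 27.9167°.
Extended square 3, 8: +3·0.00833333° lon, +8·0.00416667° lat → SW at lon -31.6417°, lat 27.95°.
Cell spans 0.00833333° lon × 0.00416667° lat.
west 31.64167° W, east 31.63333° W.

31.64167° W, 31.63333° W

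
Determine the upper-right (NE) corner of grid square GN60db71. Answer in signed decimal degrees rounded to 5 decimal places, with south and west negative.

Field G=6, N=13: +6·20° lon, +13·10° lat → SW at lon -60°, lat 40°.
Square 6, 0: +6·2° lon, +0·1° lat → SW at lon -48°, lat 40°.
Subsquare d=3, b=1: +3·0.0833333° lon, +1·0.0416667° lat → SW at lon -47.75°, lat 40.0417°.
Extended square 7, 1: +7·0.00833333° lon, +1·0.00416667° lat → SW at lon -47.6917°, lat 40.0458°.
Cell spans 0.00833333° lon × 0.00416667° lat. NE corner is SW corner plus one full cell.
latitude 40.05000, longitude -47.68333.

40.05000, -47.68333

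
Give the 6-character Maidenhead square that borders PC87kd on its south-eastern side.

Longitude subsquare k = 10; +1 → 11 = l.
Latitude subsquare d = 3; −1 → 2 = c.

PC87lc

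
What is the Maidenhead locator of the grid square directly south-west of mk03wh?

Longitude subsquare w = 22; −1 → 21 = v.
Latitude subsquare h = 7; −1 → 6 = g.

MK03vg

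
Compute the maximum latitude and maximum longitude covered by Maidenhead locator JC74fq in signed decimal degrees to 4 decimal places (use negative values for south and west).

Field J=9, C=2: +9·20° lon, +2·10° lat → SW at lon 0°, lat -70°.
Square 7, 4: +7·2° lon, +4·1° lat → SW at lon 14°, lat -66°.
Subsquare f=5, q=16: +5·0.0833333° lon, +16·0.0416667° lat → SW at lon 14.4167°, lat -65.3333°.
Cell spans 0.0833333° lon × 0.0416667° lat. NE corner is SW corner plus one full cell.
latitude -65.2917, longitude 14.5000.

-65.2917, 14.5000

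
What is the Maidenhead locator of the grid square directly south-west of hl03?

GL92

Longitude square 0; −1 → -1, wraps to 9, carry into field.
Longitude field H = 7; −1 → 6 = G.
Latitude square 3; −1 → 2.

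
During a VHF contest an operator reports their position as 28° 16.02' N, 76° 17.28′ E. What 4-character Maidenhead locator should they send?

Shift to the Maidenhead origin (180°W, 90°S): lon 256.29, lat 118.27.
Field: 256.29/20 → 12 → M, 118.27/10 → 11 → L; chars ML.
Square: 16.29/2 → 8, 8.27/1 → 8; chars 88.

ML88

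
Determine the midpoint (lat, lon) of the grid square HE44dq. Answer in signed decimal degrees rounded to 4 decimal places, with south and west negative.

-45.3125, -31.7083

Field H=7, E=4: +7·20° lon, +4·10° lat → SW at lon -40°, lat -50°.
Square 4, 4: +4·2° lon, +4·1° lat → SW at lon -32°, lat -46°.
Subsquare d=3, q=16: +3·0.0833333° lon, +16·0.0416667° lat → SW at lon -31.75°, lat -45.3333°.
Cell spans 0.0833333° lon × 0.0416667° lat. Centre is SW corner plus half of each.
latitude -45.3125, longitude -31.7083.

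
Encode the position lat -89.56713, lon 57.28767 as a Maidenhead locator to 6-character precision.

Shift to the Maidenhead origin (180°W, 90°S): lon 237.2877, lat 0.4329.
Field: lon ⌊237.2877/20⌋ = 11 → L; lat ⌊0.4329/10⌋ = 0 → A.
Square: lon ⌊17.2877/2⌋ = 8; lat ⌊0.4329/1⌋ = 0.
Subsquare: lon ⌊1.2877/0.0833333⌋ = 15 → p; lat ⌊0.4329/0.0416667⌋ = 10 → k.

LA80pk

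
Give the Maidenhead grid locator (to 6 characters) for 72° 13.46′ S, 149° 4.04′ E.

Add 180° to longitude and 90° to latitude: 329.0673, 17.7757.
Field: 329.0673/20 → 16 → Q, 17.7757/10 → 1 → B; chars QB.
Square: 9.0673/2 → 4, 7.7757/1 → 7; chars 47.
Subsquare: 1.0673/0.0833333 → 12 → m, 0.7757/0.0416667 → 18 → s; chars ms.

QB47ms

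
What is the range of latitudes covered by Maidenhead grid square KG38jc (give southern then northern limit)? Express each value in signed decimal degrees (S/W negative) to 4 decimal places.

-21.9167, -21.8750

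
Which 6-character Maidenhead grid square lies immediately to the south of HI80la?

HH89lx

Latitude subsquare a = 0; −1 → -1, wraps to 23 = x, carry into square.
Latitude square 0; −1 → -1, wraps to 9, carry into field.
Latitude field I = 8; −1 → 7 = H.
The longitude characters are unchanged.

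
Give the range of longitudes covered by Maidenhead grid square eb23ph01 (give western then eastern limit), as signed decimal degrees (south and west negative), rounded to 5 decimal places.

-94.75000, -94.74167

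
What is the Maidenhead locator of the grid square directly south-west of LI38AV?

LI28xu

Longitude subsquare a = 0; −1 → -1, wraps to 23 = x, carry into square.
Longitude square 3; −1 → 2.
Latitude subsquare v = 21; −1 → 20 = u.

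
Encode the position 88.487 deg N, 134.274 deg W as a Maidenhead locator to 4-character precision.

CR28

Offset from 180°W / 90°S: lon 45.73°, lat 178.49°.
Field: lon ⌊45.73/20⌋ = 2 → C; lat ⌊178.49/10⌋ = 17 → R.
Square: lon ⌊5.73/2⌋ = 2; lat ⌊8.49/1⌋ = 8.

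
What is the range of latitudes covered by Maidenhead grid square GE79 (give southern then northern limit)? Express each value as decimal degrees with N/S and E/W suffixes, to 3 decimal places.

41.000° S, 40.000° S

Field G=6, E=4: +6·20° lon, +4·10° lat → SW at lon -60°, lat -50°.
Square 7, 9: +7·2° lon, +9·1° lat → SW at lon -46°, lat -41°.
Cell spans 2° lon × 1° lat.
south 41.000° S, north 40.000° S.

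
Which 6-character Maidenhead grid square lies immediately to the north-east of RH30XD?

Longitude subsquare x = 23; +1 → 24, wraps to 0 = a, carry into square.
Longitude square 3; +1 → 4.
Latitude subsquare d = 3; +1 → 4 = e.

RH40ae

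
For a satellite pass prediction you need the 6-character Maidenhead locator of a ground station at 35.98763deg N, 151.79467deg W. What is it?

BM45cx

Add 180° to longitude and 90° to latitude: 28.2053, 125.9876.
Field (20°×10°, letters A–R): 28.2053/20 → 1 → B, 125.9876/10 → 12 → M; chars BM.
Square (2°×1°, digits 0–9): 8.2053/2 → 4, 5.9876/1 → 5; chars 45.
Subsquare (5′×2.5′, letters a–x): 0.2053/0.0833333 → 2 → c, 0.9876/0.0416667 → 23 → x; chars cx.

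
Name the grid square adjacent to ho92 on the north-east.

IO03

Longitude square 9; +1 → 10, wraps to 0, carry into field.
Longitude field H = 7; +1 → 8 = I.
Latitude square 2; +1 → 3.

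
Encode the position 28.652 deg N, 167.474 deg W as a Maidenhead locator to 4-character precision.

AL68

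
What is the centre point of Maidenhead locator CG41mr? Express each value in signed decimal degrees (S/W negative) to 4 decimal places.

-28.2708, -130.9583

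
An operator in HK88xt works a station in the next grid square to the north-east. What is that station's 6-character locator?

HK98au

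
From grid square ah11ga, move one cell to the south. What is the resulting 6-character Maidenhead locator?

AH10gx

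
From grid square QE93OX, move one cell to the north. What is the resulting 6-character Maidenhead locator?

Latitude subsquare x = 23; +1 → 24, wraps to 0 = a, carry into square.
Latitude square 3; +1 → 4.
The longitude characters are unchanged.

QE94oa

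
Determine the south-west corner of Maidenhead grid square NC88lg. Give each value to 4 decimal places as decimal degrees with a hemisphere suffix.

Field N=13, C=2: +13·20° lon, +2·10° lat → SW at lon 80°, lat -70°.
Square 8, 8: +8·2° lon, +8·1° lat → SW at lon 96°, lat -62°.
Subsquare l=11, g=6: +11·0.0833333° lon, +6·0.0416667° lat → SW at lon 96.9167°, lat -61.75°.
latitude 61.7500° S, longitude 96.9167° E.

61.7500° S, 96.9167° E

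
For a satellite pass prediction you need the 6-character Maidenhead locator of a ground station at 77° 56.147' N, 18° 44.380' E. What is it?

JQ97iw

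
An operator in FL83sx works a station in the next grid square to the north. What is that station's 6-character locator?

FL84sa

Latitude subsquare x = 23; +1 → 24, wraps to 0 = a, carry into square.
Latitude square 3; +1 → 4.
The longitude characters are unchanged.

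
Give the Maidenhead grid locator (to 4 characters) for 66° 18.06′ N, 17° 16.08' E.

JP86

Offset from 180°W / 90°S: lon 197.27°, lat 156.30°.
Field: lon ⌊197.27/20⌋ = 9 → J; lat ⌊156.30/10⌋ = 15 → P.
Square: lon ⌊17.27/2⌋ = 8; lat ⌊6.30/1⌋ = 6.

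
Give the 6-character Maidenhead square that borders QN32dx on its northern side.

Latitude subsquare x = 23; +1 → 24, wraps to 0 = a, carry into square.
Latitude square 2; +1 → 3.
The longitude characters are unchanged.

QN33da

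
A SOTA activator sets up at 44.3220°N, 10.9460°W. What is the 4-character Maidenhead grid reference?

IN44

Shift to the Maidenhead origin (180°W, 90°S): lon 169.05, lat 134.32.
Field: lon ⌊169.05/20⌋ = 8 → I; lat ⌊134.32/10⌋ = 13 → N.
Square: lon ⌊9.05/2⌋ = 4; lat ⌊4.32/1⌋ = 4.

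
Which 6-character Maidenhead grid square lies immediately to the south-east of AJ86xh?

AJ96ag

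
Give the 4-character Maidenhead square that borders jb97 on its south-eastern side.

KB06

Longitude square 9; +1 → 10, wraps to 0, carry into field.
Longitude field J = 9; +1 → 10 = K.
Latitude square 7; −1 → 6.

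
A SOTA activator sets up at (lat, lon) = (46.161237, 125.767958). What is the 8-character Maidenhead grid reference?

Offset from 180°W / 90°S: lon 305.76796°, lat 136.16124°.
Field: 305.76796/20 → 15 → P, 136.16124/10 → 13 → N; chars PN.
Square: 5.76796/2 → 2, 6.16124/1 → 6; chars 26.
Subsquare: 1.76796/0.0833333 → 21 → v, 0.16124/0.0416667 → 3 → d; chars vd.
Extended square: 0.01796/0.00833333 → 2, 0.03624/0.00416667 → 8; chars 28.

PN26vd28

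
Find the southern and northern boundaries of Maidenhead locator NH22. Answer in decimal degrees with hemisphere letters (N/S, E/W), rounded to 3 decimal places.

18.000° S, 17.000° S

Field N=13, H=7: +13·20° lon, +7·10° lat → SW at lon 80°, lat -20°.
Square 2, 2: +2·2° lon, +2·1° lat → SW at lon 84°, lat -18°.
Cell spans 2° lon × 1° lat.
south 18.000° S, north 17.000° S.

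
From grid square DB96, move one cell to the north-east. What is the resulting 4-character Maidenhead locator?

EB07

Longitude square 9; +1 → 10, wraps to 0, carry into field.
Longitude field D = 3; +1 → 4 = E.
Latitude square 6; +1 → 7.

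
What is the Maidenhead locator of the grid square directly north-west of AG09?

Longitude square 0; −1 → -1, wraps to 9, carry into field.
Longitude field A = 0; −1 → -1, wraps to 17 = R, wrapping around the antimeridian.
Latitude square 9; +1 → 10, wraps to 0, carry into field.
Latitude field G = 6; +1 → 7 = H.

RH90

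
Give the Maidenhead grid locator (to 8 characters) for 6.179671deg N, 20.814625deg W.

HJ96oe23

Shift to the Maidenhead origin (180°W, 90°S): lon 159.18537, lat 96.17967.
Field (20°×10°, letters A–R): lon ⌊159.18537/20⌋ = 7 → H; lat ⌊96.17967/10⌋ = 9 → J.
Square (2°×1°, digits 0–9): lon ⌊19.18537/2⌋ = 9; lat ⌊6.17967/1⌋ = 6.
Subsquare (5′×2.5′, letters a–x): lon ⌊1.18537/0.0833333⌋ = 14 → o; lat ⌊0.17967/0.0416667⌋ = 4 → e.
Extended square (30″×15″, digits 0–9): lon ⌊0.01871/0.00833333⌋ = 2; lat ⌊0.01300/0.00416667⌋ = 3.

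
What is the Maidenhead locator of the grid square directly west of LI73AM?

LI63xm

Longitude subsquare a = 0; −1 → -1, wraps to 23 = x, carry into square.
Longitude square 7; −1 → 6.
The latitude characters are unchanged.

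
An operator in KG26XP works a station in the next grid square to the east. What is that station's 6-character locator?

KG36ap

Longitude subsquare x = 23; +1 → 24, wraps to 0 = a, carry into square.
Longitude square 2; +1 → 3.
The latitude characters are unchanged.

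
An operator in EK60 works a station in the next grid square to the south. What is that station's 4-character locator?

Latitude square 0; −1 → -1, wraps to 9, carry into field.
Latitude field K = 10; −1 → 9 = J.
The longitude characters are unchanged.

EJ69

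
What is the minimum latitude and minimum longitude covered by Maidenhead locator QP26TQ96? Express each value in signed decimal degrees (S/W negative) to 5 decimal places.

66.69167, 145.65833

Field Q=16, P=15: +16·20° lon, +15·10° lat → SW at lon 140°, lat 60°.
Square 2, 6: +2·2° lon, +6·1° lat → SW at lon 144°, lat 66°.
Subsquare t=19, q=16: +19·0.0833333° lon, +16·0.0416667° lat → SW at lon 145.583°, lat 66.6667°.
Extended square 9, 6: +9·0.00833333° lon, +6·0.00416667° lat → SW at lon 145.658°, lat 66.6917°.
latitude 66.69167, longitude 145.65833.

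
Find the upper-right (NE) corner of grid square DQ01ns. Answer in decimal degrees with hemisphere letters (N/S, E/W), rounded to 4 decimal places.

Field D=3, Q=16: +3·20° lon, +16·10° lat → SW at lon -120°, lat 70°.
Square 0, 1: +0·2° lon, +1·1° lat → SW at lon -120°, lat 71°.
Subsquare n=13, s=18: +13·0.0833333° lon, +18·0.0416667° lat → SW at lon -118.917°, lat 71.75°.
Cell spans 0.0833333° lon × 0.0416667° lat. NE corner is SW corner plus one full cell.
latitude 71.7917° N, longitude 118.8333° W.

71.7917° N, 118.8333° W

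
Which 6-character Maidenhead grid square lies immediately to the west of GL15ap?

GL05xp

Longitude subsquare a = 0; −1 → -1, wraps to 23 = x, carry into square.
Longitude square 1; −1 → 0.
The latitude characters are unchanged.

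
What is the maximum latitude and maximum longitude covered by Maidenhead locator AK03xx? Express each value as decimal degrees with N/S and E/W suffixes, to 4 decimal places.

Field A=0, K=10: +0·20° lon, +10·10° lat → SW at lon -180°, lat 10°.
Square 0, 3: +0·2° lon, +3·1° lat → SW at lon -180°, lat 13°.
Subsquare x=23, x=23: +23·0.0833333° lon, +23·0.0416667° lat → SW at lon -178.083°, lat 13.9583°.
Cell spans 0.0833333° lon × 0.0416667° lat. NE corner is SW corner plus one full cell.
latitude 14.0000° N, longitude 178.0000° W.

14.0000° N, 178.0000° W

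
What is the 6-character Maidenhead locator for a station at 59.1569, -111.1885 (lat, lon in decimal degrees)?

Offset from 180°W / 90°S: lon 68.8115°, lat 149.1569°.
Field (20°×10°, letters A–R): 68.8115/20 → 3 → D, 149.1569/10 → 14 → O; chars DO.
Square (2°×1°, digits 0–9): 8.8115/2 → 4, 9.1569/1 → 9; chars 49.
Subsquare (5′×2.5′, letters a–x): 0.8115/0.0833333 → 9 → j, 0.1569/0.0416667 → 3 → d; chars jd.

DO49jd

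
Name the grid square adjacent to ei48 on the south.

Latitude square 8; −1 → 7.
The longitude characters are unchanged.

EI47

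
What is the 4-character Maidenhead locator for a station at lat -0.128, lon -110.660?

Add 180° to longitude and 90° to latitude: 69.34, 89.87.
Field: 69.34/20 → 3 → D, 89.87/10 → 8 → I; chars DI.
Square: 9.34/2 → 4, 9.87/1 → 9; chars 49.

DI49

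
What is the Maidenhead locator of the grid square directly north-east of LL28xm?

LL38an

Longitude subsquare x = 23; +1 → 24, wraps to 0 = a, carry into square.
Longitude square 2; +1 → 3.
Latitude subsquare m = 12; +1 → 13 = n.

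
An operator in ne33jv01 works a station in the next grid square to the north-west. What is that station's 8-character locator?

Longitude extended square 0; −1 → -1, wraps to 9, carry into subsquare.
Longitude subsquare j = 9; −1 → 8 = i.
Latitude extended square 1; +1 → 2.

NE33iv92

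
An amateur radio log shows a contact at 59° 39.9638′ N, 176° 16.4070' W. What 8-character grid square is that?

Add 180° to longitude and 90° to latitude: 3.72655, 149.66606.
Field (20°×10°, letters A–R): lon ⌊3.72655/20⌋ = 0 → A; lat ⌊149.66606/10⌋ = 14 → O.
Square (2°×1°, digits 0–9): lon ⌊3.72655/2⌋ = 1; lat ⌊9.66606/1⌋ = 9.
Subsquare (5′×2.5′, letters a–x): lon ⌊1.72655/0.0833333⌋ = 20 → u; lat ⌊0.66606/0.0416667⌋ = 15 → p.
Extended square (30″×15″, digits 0–9): lon ⌊0.05988/0.00833333⌋ = 7; lat ⌊0.04106/0.00416667⌋ = 9.

AO19up79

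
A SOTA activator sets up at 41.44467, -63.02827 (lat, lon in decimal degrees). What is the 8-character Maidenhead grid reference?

Add 180° to longitude and 90° to latitude: 116.97173, 131.44467.
Field: lon ⌊116.97173/20⌋ = 5 → F; lat ⌊131.44467/10⌋ = 13 → N.
Square: lon ⌊16.97173/2⌋ = 8; lat ⌊1.44467/1⌋ = 1.
Subsquare: lon ⌊0.97173/0.0833333⌋ = 11 → l; lat ⌊0.44467/0.0416667⌋ = 10 → k.
Extended square: lon ⌊0.05506/0.00833333⌋ = 6; lat ⌊0.02800/0.00416667⌋ = 6.

FN81lk66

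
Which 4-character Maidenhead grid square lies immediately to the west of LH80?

LH70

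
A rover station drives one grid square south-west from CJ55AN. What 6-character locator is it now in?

Longitude subsquare a = 0; −1 → -1, wraps to 23 = x, carry into square.
Longitude square 5; −1 → 4.
Latitude subsquare n = 13; −1 → 12 = m.

CJ45xm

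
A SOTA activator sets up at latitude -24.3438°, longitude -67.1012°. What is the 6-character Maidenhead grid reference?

Offset from 180°W / 90°S: lon 112.8988°, lat 65.6562°.
Field: 112.8988/20 → 5 → F, 65.6562/10 → 6 → G; chars FG.
Square: 12.8988/2 → 6, 5.6562/1 → 5; chars 65.
Subsquare: 0.8988/0.0833333 → 10 → k, 0.6562/0.0416667 → 15 → p; chars kp.

FG65kp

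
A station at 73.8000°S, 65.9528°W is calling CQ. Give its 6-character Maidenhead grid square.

Add 180° to longitude and 90° to latitude: 114.0472, 16.2000.
Field: 114.0472/20 → 5 → F, 16.2000/10 → 1 → B; chars FB.
Square: 14.0472/2 → 7, 6.2000/1 → 6; chars 76.
Subsquare: 0.0472/0.0833333 → 0 → a, 0.2000/0.0416667 → 4 → e; chars ae.

FB76ae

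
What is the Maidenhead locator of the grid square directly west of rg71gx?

RG71fx

Longitude subsquare g = 6; −1 → 5 = f.
The latitude characters are unchanged.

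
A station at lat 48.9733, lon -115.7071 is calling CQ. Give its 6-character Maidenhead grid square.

Shift to the Maidenhead origin (180°W, 90°S): lon 64.2929, lat 138.9733.
Field: 64.2929/20 → 3 → D, 138.9733/10 → 13 → N; chars DN.
Square: 4.2929/2 → 2, 8.9733/1 → 8; chars 28.
Subsquare: 0.2929/0.0833333 → 3 → d, 0.9733/0.0416667 → 23 → x; chars dx.

DN28dx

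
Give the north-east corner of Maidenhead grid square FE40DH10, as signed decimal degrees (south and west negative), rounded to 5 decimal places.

-49.70417, -71.73333

Field F=5, E=4: +5·20° lon, +4·10° lat → SW at lon -80°, lat -50°.
Square 4, 0: +4·2° lon, +0·1° lat → SW at lon -72°, lat -50°.
Subsquare d=3, h=7: +3·0.0833333° lon, +7·0.0416667° lat → SW at lon -71.75°, lat -49.7083°.
Extended square 1, 0: +1·0.00833333° lon, +0·0.00416667° lat → SW at lon -71.7417°, lat -49.7083°.
Cell spans 0.00833333° lon × 0.00416667° lat. NE corner is SW corner plus one full cell.
latitude -49.70417, longitude -71.73333.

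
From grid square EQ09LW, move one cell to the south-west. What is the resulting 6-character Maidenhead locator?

EQ09kv

Longitude subsquare l = 11; −1 → 10 = k.
Latitude subsquare w = 22; −1 → 21 = v.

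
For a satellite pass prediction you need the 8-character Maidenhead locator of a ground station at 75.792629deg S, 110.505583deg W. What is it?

Shift to the Maidenhead origin (180°W, 90°S): lon 69.49442, lat 14.20737.
Field: 69.49442/20 → 3 → D, 14.20737/10 → 1 → B; chars DB.
Square: 9.49442/2 → 4, 4.20737/1 → 4; chars 44.
Subsquare: 1.49442/0.0833333 → 17 → r, 0.20737/0.0416667 → 4 → e; chars re.
Extended square: 0.07775/0.00833333 → 9, 0.04070/0.00416667 → 9; chars 99.

DB44re99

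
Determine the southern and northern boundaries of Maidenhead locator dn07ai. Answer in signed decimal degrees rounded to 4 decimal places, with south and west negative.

Field D=3, N=13: +3·20° lon, +13·10° lat → SW at lon -120°, lat 40°.
Square 0, 7: +0·2° lon, +7·1° lat → SW at lon -120°, lat 47°.
Subsquare a=0, i=8: +0·0.0833333° lon, +8·0.0416667° lat → SW at lon -120°, lat 47.3333°.
Cell spans 0.0833333° lon × 0.0416667° lat.
south 47.3333, north 47.3750.

47.3333, 47.3750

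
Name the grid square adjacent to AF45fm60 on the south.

Latitude extended square 0; −1 → -1, wraps to 9, carry into subsquare.
Latitude subsquare m = 12; −1 → 11 = l.
The longitude characters are unchanged.

AF45fl69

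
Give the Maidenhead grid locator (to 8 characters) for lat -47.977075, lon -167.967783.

AE62aa35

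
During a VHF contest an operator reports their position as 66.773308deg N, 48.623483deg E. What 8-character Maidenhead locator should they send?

Offset from 180°W / 90°S: lon 228.62348°, lat 156.77331°.
Field: 228.62348/20 → 11 → L, 156.77331/10 → 15 → P; chars LP.
Square: 8.62348/2 → 4, 6.77331/1 → 6; chars 46.
Subsquare: 0.62348/0.0833333 → 7 → h, 0.77331/0.0416667 → 18 → s; chars hs.
Extended square: 0.04015/0.00833333 → 4, 0.02331/0.00416667 → 5; chars 45.

LP46hs45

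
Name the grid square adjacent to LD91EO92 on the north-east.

Longitude extended square 9; +1 → 10, wraps to 0, carry into subsquare.
Longitude subsquare e = 4; +1 → 5 = f.
Latitude extended square 2; +1 → 3.

LD91fo03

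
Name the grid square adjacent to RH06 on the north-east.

RH17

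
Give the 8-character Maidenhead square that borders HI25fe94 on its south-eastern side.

Longitude extended square 9; +1 → 10, wraps to 0, carry into subsquare.
Longitude subsquare f = 5; +1 → 6 = g.
Latitude extended square 4; −1 → 3.

HI25ge03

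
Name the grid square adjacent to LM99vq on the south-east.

Longitude subsquare v = 21; +1 → 22 = w.
Latitude subsquare q = 16; −1 → 15 = p.

LM99wp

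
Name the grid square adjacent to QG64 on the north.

QG65

Latitude square 4; +1 → 5.
The longitude characters are unchanged.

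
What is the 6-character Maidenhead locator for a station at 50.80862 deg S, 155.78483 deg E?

QD79ve

Add 180° to longitude and 90° to latitude: 335.7848, 39.1914.
Field (20°×10°, letters A–R): lon ⌊335.7848/20⌋ = 16 → Q; lat ⌊39.1914/10⌋ = 3 → D.
Square (2°×1°, digits 0–9): lon ⌊15.7848/2⌋ = 7; lat ⌊9.1914/1⌋ = 9.
Subsquare (5′×2.5′, letters a–x): lon ⌊1.7848/0.0833333⌋ = 21 → v; lat ⌊0.1914/0.0416667⌋ = 4 → e.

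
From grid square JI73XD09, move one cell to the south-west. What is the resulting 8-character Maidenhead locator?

JI73wd98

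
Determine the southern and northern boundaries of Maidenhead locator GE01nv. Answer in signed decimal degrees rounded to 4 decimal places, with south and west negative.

Field G=6, E=4: +6·20° lon, +4·10° lat → SW at lon -60°, lat -50°.
Square 0, 1: +0·2° lon, +1·1° lat → SW at lon -60°, lat -49°.
Subsquare n=13, v=21: +13·0.0833333° lon, +21·0.0416667° lat → SW at lon -58.9167°, lat -48.125°.
Cell spans 0.0833333° lon × 0.0416667° lat.
south -48.1250, north -48.0833.

-48.1250, -48.0833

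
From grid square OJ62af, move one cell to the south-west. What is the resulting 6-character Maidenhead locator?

OJ52xe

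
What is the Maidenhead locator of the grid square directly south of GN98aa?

Latitude subsquare a = 0; −1 → -1, wraps to 23 = x, carry into square.
Latitude square 8; −1 → 7.
The longitude characters are unchanged.

GN97ax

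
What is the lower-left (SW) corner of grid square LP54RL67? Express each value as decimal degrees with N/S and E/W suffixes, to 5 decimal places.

Field L=11, P=15: +11·20° lon, +15·10° lat → SW at lon 40°, lat 60°.
Square 5, 4: +5·2° lon, +4·1° lat → SW at lon 50°, lat 64°.
Subsquare r=17, l=11: +17·0.0833333° lon, +11·0.0416667° lat → SW at lon 51.4167°, lat 64.4583°.
Extended square 6, 7: +6·0.00833333° lon, +7·0.00416667° lat → SW at lon 51.4667°, lat 64.4875°.
latitude 64.48750° N, longitude 51.46667° E.

64.48750° N, 51.46667° E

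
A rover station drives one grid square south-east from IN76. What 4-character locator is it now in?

Longitude square 7; +1 → 8.
Latitude square 6; −1 → 5.

IN85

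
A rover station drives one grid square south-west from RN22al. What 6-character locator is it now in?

RN12xk

Longitude subsquare a = 0; −1 → -1, wraps to 23 = x, carry into square.
Longitude square 2; −1 → 1.
Latitude subsquare l = 11; −1 → 10 = k.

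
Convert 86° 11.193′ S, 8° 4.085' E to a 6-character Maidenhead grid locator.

JA43at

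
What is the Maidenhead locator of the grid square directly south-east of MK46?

MK55

Longitude square 4; +1 → 5.
Latitude square 6; −1 → 5.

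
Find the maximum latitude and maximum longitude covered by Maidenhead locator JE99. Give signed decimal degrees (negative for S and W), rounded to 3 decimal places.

-40.000, 20.000

Field J=9, E=4: +9·20° lon, +4·10° lat → SW at lon 0°, lat -50°.
Square 9, 9: +9·2° lon, +9·1° lat → SW at lon 18°, lat -41°.
Cell spans 2° lon × 1° lat. NE corner is SW corner plus one full cell.
latitude -40.000, longitude 20.000.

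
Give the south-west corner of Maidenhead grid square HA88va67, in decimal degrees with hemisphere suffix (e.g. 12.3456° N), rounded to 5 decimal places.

81.97083° S, 22.20000° W

Field H=7, A=0: +7·20° lon, +0·10° lat → SW at lon -40°, lat -90°.
Square 8, 8: +8·2° lon, +8·1° lat → SW at lon -24°, lat -82°.
Subsquare v=21, a=0: +21·0.0833333° lon, +0·0.0416667° lat → SW at lon -22.25°, lat -82°.
Extended square 6, 7: +6·0.00833333° lon, +7·0.00416667° lat → SW at lon -22.2°, lat -81.9708°.
latitude 81.97083° S, longitude 22.20000° W.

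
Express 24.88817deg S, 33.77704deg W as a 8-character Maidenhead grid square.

HG35cc66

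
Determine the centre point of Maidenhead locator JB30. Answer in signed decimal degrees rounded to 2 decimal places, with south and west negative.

-79.50, 7.00

Field J=9, B=1: +9·20° lon, +1·10° lat → SW at lon 0°, lat -80°.
Square 3, 0: +3·2° lon, +0·1° lat → SW at lon 6°, lat -80°.
Cell spans 2° lon × 1° lat. Centre is SW corner plus half of each.
latitude -79.50, longitude 7.00.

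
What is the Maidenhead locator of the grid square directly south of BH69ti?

BH69th

Latitude subsquare i = 8; −1 → 7 = h.
The longitude characters are unchanged.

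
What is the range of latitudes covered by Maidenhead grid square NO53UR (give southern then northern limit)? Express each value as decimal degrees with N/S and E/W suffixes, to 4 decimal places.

Field N=13, O=14: +13·20° lon, +14·10° lat → SW at lon 80°, lat 50°.
Square 5, 3: +5·2° lon, +3·1° lat → SW at lon 90°, lat 53°.
Subsquare u=20, r=17: +20·0.0833333° lon, +17·0.0416667° lat → SW at lon 91.6667°, lat 53.7083°.
Cell spans 0.0833333° lon × 0.0416667° lat.
south 53.7083° N, north 53.7500° N.

53.7083° N, 53.7500° N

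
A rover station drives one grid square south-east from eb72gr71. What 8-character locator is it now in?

EB72gr80

Longitude extended square 7; +1 → 8.
Latitude extended square 1; −1 → 0.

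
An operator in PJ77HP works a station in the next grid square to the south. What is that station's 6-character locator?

PJ77ho

Latitude subsquare p = 15; −1 → 14 = o.
The longitude characters are unchanged.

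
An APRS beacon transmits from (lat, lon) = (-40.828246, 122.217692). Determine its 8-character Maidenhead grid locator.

Offset from 180°W / 90°S: lon 302.21769°, lat 49.17175°.
Field: lon ⌊302.21769/20⌋ = 15 → P; lat ⌊49.17175/10⌋ = 4 → E.
Square: lon ⌊2.21769/2⌋ = 1; lat ⌊9.17175/1⌋ = 9.
Subsquare: lon ⌊0.21769/0.0833333⌋ = 2 → c; lat ⌊0.17175/0.0416667⌋ = 4 → e.
Extended square: lon ⌊0.05103/0.00833333⌋ = 6; lat ⌊0.00509/0.00416667⌋ = 1.

PE19ce61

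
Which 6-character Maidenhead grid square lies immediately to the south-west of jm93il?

Longitude subsquare i = 8; −1 → 7 = h.
Latitude subsquare l = 11; −1 → 10 = k.

JM93hk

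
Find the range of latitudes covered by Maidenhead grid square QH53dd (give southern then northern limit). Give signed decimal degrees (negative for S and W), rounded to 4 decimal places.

-16.8750, -16.8333

Field Q=16, H=7: +16·20° lon, +7·10° lat → SW at lon 140°, lat -20°.
Square 5, 3: +5·2° lon, +3·1° lat → SW at lon 150°, lat -17°.
Subsquare d=3, d=3: +3·0.0833333° lon, +3·0.0416667° lat → SW at lon 150.25°, lat -16.875°.
Cell spans 0.0833333° lon × 0.0416667° lat.
south -16.8750, north -16.8333.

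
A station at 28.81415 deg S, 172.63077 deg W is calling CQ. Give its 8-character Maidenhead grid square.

AG31qe44

Add 180° to longitude and 90° to latitude: 7.36923, 61.18585.
Field: lon ⌊7.36923/20⌋ = 0 → A; lat ⌊61.18585/10⌋ = 6 → G.
Square: lon ⌊7.36923/2⌋ = 3; lat ⌊1.18585/1⌋ = 1.
Subsquare: lon ⌊1.36923/0.0833333⌋ = 16 → q; lat ⌊0.18585/0.0416667⌋ = 4 → e.
Extended square: lon ⌊0.03590/0.00833333⌋ = 4; lat ⌊0.01918/0.00416667⌋ = 4.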